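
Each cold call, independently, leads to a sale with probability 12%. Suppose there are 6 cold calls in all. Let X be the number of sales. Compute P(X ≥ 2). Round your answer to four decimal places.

0.1556

X ~ Binomial(6, 0.12); P(X ≥ 2) = Σ C(6,k) p^k (1−p)^(6−k) over k:
  k=2: C(6,2)·0.12^2·0.88^4 = 0.129534
  k=3: C(6,3)·0.12^3·0.88^3 = 0.023552
  k=4: C(6,4)·0.12^4·0.88^2 = 0.002409
  k=5: C(6,5)·0.12^5·0.88^1 = 0.000131
  k=6: C(6,6)·0.12^6·0.88^0 = 0.000003
Total = 0.155629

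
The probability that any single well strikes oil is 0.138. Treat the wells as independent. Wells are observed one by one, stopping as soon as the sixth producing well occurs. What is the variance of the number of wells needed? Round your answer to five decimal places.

Y = total wells until the sixth success; negative binomial with r=6, p=0.138.
Var(Y) = r(1−p)/p² = 6·0.862 / 0.138² = 271.5816005

271.58160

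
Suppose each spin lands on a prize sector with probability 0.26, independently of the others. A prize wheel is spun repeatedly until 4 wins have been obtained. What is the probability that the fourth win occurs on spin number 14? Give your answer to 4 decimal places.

0.0644

Y = trial on which the fourth success occurs; negative binomial, r=4, p=0.26.
P(Y=14) = C(13,3) · p^4 · (1−p)^10
= 286 · 0.0045698 · 0.04924 = 0.064354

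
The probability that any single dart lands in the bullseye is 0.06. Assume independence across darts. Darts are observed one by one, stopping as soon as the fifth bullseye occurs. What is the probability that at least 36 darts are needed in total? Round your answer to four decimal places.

Needing more than 35 darts ⇔ fewer than 5 successes in the first 35. With X ~ Binomial(35, 0.06), P(Y > 35) = P(X ≤ 4).
  k=0: C(35,0)·0.06^0·0.94^35 = 0.114677
  k=1: C(35,1)·0.06^1·0.94^34 = 0.256192
  k=2: C(35,2)·0.06^2·0.94^33 = 0.277996
  k=3: C(35,3)·0.06^3·0.94^32 = 0.195189
  k=4: C(35,4)·0.06^4·0.94^31 = 0.099671
P(X ≤ 4) = 0.943725

0.9437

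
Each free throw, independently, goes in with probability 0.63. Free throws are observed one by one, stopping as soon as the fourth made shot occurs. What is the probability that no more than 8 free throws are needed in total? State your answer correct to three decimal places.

0.869

Finishing within 8 free throws ⇔ at least 4 successes in the first 8. With X ~ Binomial(8, 0.63), P(Y ≤ 8) = 1 − P(X ≤ 3).
  k=0: C(8,0)·0.63^0·0.37^8 = 0.00035
  k=1: C(8,1)·0.63^1·0.37^7 = 0.00478
  k=2: C(8,2)·0.63^2·0.37^6 = 0.02851
  k=3: C(8,3)·0.63^3·0.37^5 = 0.09710
1 − 0.13075 = 0.86925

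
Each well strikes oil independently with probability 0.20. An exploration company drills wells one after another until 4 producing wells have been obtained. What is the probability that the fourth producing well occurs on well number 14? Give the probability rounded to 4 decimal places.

0.0491

Y = trial on which the fourth success occurs; negative binomial, r=4, p=0.20.
P(Y=14) = C(13,3) · p^4 · (1−p)^10
= 286 · 0.0016 · 0.10737 = 0.049134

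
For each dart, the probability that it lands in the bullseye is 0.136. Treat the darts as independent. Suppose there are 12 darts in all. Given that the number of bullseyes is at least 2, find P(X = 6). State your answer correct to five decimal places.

0.00486

X ~ Binomial(12, 0.136). Want P(X=6 | X≥2) = P(X=6) / P(X≥2).
P(X=6) = C(12,6)·0.136^6·0.864^6 = 0.0024321
P(X≥2) = 1 − 0.1730473 − 0.3268672 = 0.5000855
Ratio = 0.0024321 / 0.5000855 = 0.0048634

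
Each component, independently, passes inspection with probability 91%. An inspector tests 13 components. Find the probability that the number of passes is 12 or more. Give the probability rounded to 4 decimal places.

X ~ Binomial(13, 0.91); P(X ≥ 12) = Σ C(13,k) p^k (1−p)^(13−k) over k:
  k=12: C(13,12)·0.91^12·0.09^1 = 0.377296
  k=13: C(13,13)·0.91^13·0.09^0 = 0.293453
Total = 0.670749

0.6707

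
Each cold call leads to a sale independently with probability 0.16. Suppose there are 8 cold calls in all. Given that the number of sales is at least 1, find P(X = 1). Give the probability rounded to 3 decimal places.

0.502

X ~ Binomial(8, 0.16). Want P(X=1 | X≥1) = P(X=1) / P(X≥1).
P(X=1) = C(8,1)·0.16^1·0.84^7 = 0.37772
P(X≥1) = 1 − 0.24788 = 0.75212
Ratio = 0.37772 / 0.75212 = 0.50220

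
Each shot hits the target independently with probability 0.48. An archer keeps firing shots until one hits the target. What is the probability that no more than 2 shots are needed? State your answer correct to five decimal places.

0.72960

Y = number of shots to the first success; geometric, p = 0.48.
P(Y ≤ 2) = 1 − (1−p)^2 = 1 − 0.2704000 = 0.7296000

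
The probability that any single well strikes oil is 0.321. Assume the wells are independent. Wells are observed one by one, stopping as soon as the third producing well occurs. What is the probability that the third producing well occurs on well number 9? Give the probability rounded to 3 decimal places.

Y = trial on which the third success occurs; negative binomial, r=3, p=0.321.
P(Y=9) = C(8,2) · p^3 · (1−p)^6
= 28 · 0.033076 · 0.097998 = 0.09076

0.091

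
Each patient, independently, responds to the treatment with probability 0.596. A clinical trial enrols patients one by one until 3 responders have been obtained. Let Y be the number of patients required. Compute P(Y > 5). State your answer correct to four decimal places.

Needing more than 5 patients ⇔ fewer than 3 successes in the first 5. With X ~ Binomial(5, 0.596), P(Y > 5) = P(X ≤ 2).
  k=0: C(5,0)·0.596^0·0.404^5 = 0.010762
  k=1: C(5,1)·0.596^1·0.404^4 = 0.079386
  k=2: C(5,2)·0.596^2·0.404^3 = 0.234227
P(X ≤ 2) = 0.324375

0.3244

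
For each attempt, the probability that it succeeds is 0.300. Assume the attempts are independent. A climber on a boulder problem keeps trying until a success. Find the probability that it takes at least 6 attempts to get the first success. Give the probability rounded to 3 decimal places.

0.168

Y = number of attempts to the first success; geometric, p = 0.30.
P(Y > 5) = P(first 5 all fail) = (1−p)^5 = 0.16807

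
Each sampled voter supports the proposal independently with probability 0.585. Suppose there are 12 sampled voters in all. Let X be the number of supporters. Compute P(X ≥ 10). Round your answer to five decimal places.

X ~ Binomial(12, 0.585); P(X ≥ 10) = Σ C(12,k) p^k (1−p)^(12−k) over k:
  k=10: C(12,10)·0.585^10·0.415^2 = 0.0533579
  k=11: C(12,11)·0.585^11·0.415^1 = 0.0136755
  k=12: C(12,12)·0.585^12·0.415^0 = 0.0016065
Total = 0.0686399

0.06864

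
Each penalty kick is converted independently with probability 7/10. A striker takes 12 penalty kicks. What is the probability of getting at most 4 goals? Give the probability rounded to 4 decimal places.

X ~ Binomial(12, 0.70); P(X ≤ 4) = Σ C(12,k) p^k (1−p)^(12−k) over k:
  k=0: C(12,0)·0.70^0·0.30^12 = 0.000001
  k=1: C(12,1)·0.70^1·0.30^11 = 0.000015
  k=2: C(12,2)·0.70^2·0.30^10 = 0.000191
  k=3: C(12,3)·0.70^3·0.30^9 = 0.001485
  k=4: C(12,4)·0.70^4·0.30^8 = 0.007798
Total = 0.009489

0.0095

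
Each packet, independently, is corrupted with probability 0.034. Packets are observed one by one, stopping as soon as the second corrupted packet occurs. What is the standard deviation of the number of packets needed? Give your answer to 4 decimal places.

40.8813

Y = total packets until the second success; negative binomial with r=2, p=0.034.
SD(Y) = √[r(1−p)/p²] = √(1671.280277) = 40.881295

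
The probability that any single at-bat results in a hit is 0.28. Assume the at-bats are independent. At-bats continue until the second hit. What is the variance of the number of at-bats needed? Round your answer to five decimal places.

18.36735

Y = total at-bats until the second success; negative binomial with r=2, p=0.28.
Var(Y) = r(1−p)/p² = 2·0.72 / 0.28² = 18.3673469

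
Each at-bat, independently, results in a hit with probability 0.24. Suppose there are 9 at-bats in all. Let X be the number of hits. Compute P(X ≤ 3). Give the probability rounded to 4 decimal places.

0.8525

X ~ Binomial(9, 0.24); P(X ≤ 3) = Σ C(9,k) p^k (1−p)^(9−k) over k:
  k=0: C(9,0)·0.24^0·0.76^9 = 0.084591
  k=1: C(9,1)·0.24^1·0.76^8 = 0.240416
  k=2: C(9,2)·0.24^2·0.76^7 = 0.303683
  k=3: C(9,3)·0.24^3·0.76^6 = 0.223766
Total = 0.852455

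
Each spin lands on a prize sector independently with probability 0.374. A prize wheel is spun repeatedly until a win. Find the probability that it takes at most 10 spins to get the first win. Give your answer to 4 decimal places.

Y = number of spins to the first success; geometric, p = 0.374.
P(Y ≤ 10) = 1 − (1−p)^10 = 1 − 0.009242 = 0.990758

0.9908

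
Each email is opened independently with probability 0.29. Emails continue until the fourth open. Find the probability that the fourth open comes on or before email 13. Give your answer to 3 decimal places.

0.548

Finishing within 13 emails ⇔ at least 4 successes in the first 13. With X ~ Binomial(13, 0.29), P(Y ≤ 13) = 1 − P(X ≤ 3).
  k=0: C(13,0)·0.29^0·0.71^13 = 0.01165
  k=1: C(13,1)·0.29^1·0.71^12 = 0.06186
  k=2: C(13,2)·0.29^2·0.71^11 = 0.15161
  k=3: C(13,3)·0.29^3·0.71^10 = 0.22706
1 − 0.45219 = 0.54781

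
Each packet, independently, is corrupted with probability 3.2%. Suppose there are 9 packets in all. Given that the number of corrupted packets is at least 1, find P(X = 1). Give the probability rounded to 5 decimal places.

X ~ Binomial(9, 0.032). Want P(X=1 | X≥1) = P(X=1) / P(X≥1).
P(X=1) = C(9,1)·0.032^1·0.968^8 = 0.2220217
P(X≥1) = 1 − 0.7462395 = 0.2537605
Ratio = 0.2220217 / 0.2537605 = 0.8749259

0.87493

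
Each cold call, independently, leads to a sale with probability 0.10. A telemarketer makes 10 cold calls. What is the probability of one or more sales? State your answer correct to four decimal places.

P(at least one) = 1 − P(none) = 1 − (1 − 0.10)^10
= 1 − 0.348678 = 0.651322

0.6513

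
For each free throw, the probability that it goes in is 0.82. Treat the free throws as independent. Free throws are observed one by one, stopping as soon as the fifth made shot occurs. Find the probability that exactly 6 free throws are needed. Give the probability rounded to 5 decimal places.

0.33367

Y = trial on which the fifth success occurs; negative binomial, r=5, p=0.82.
P(Y=6) = C(5,4) · p^5 · (1−p)^1
= 5 · 0.37074 · 0.18 = 0.3336659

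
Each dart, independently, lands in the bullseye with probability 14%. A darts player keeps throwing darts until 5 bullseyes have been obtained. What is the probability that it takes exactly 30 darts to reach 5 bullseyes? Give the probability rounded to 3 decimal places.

Y = trial on which the fifth success occurs; negative binomial, r=5, p=0.14.
P(Y=30) = C(29,4) · p^5 · (1−p)^25
= 23751 · 5.3782e-05 · 0.023039 = 0.02943

0.029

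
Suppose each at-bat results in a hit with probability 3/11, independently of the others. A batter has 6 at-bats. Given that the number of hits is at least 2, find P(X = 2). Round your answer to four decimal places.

X ~ Binomial(6, 0.272727). Want P(X=2 | X≥2) = P(X=2) / P(X≥2).
P(X=2) = C(6,2)·0.272727^2·0.727273^4 = 0.312132
P(X≥2) = 1 − 0.147973 − 0.332940 = 0.519086
Ratio = 0.312132 / 0.519086 = 0.601309

0.6013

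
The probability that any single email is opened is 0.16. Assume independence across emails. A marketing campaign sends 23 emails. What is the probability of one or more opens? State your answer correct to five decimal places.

0.98187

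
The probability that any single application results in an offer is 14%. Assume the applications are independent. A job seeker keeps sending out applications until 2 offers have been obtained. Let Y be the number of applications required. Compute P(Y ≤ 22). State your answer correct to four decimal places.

Finishing within 22 applications ⇔ at least 2 successes in the first 22. With X ~ Binomial(22, 0.14), P(Y ≤ 22) = 1 − P(X ≤ 1).
  k=0: C(22,0)·0.14^0·0.86^22 = 0.036221
  k=1: C(22,1)·0.14^1·0.86^21 = 0.129723
1 − 0.165945 = 0.834055

0.8341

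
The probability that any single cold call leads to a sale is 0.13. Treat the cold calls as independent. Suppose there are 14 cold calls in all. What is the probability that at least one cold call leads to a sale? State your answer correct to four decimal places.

P(at least one) = 1 − P(none) = 1 − (1 − 0.13)^14
= 1 − 0.142321 = 0.857679

0.8577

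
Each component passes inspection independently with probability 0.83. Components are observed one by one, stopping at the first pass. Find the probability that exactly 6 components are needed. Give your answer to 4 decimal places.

0.0001

Geometric (trials to first success), p = 0.83.
P(Y = 6) = (1−p)^5 · p = 0.00014199 · 0.83 = 0.000118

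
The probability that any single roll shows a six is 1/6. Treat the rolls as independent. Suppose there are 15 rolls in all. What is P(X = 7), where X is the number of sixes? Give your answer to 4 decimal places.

X ~ Binomial(n=15, p=0.166667).
P(X=7) = C(15,7) · p^7 · (1−p)^8
= 6435 · 3.5722e-06 · 0.23257 = 0.005346

0.0053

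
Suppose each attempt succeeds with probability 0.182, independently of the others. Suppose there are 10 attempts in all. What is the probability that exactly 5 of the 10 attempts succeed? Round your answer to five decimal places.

0.01843

X ~ Binomial(n=10, p=0.182).
P(X=5) = C(10,5) · p^5 · (1−p)^5
= 252 · 0.00019969 · 0.36624 = 0.0184299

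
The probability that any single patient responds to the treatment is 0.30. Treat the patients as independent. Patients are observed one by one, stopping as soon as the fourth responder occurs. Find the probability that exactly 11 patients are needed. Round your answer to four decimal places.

0.0800

Y = trial on which the fourth success occurs; negative binomial, r=4, p=0.30.
P(Y=11) = C(10,3) · p^4 · (1−p)^7
= 120 · 0.0081 · 0.082354 = 0.080048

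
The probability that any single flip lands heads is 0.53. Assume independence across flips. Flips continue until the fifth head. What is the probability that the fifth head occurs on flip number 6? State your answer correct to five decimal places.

Y = trial on which the fifth success occurs; negative binomial, r=5, p=0.53.
P(Y=6) = C(5,4) · p^5 · (1−p)^1
= 5 · 0.04182 · 0.47 = 0.0982759

0.09828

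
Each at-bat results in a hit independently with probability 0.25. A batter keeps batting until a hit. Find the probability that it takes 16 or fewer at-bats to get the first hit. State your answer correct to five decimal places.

Y = number of at-bats to the first success; geometric, p = 0.25.
P(Y ≤ 16) = 1 − (1−p)^16 = 1 − 0.0100226 = 0.9899774

0.98998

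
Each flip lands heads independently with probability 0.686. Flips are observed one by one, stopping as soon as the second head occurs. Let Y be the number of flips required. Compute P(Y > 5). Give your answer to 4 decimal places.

0.0364

Needing more than 5 flips ⇔ fewer than 2 successes in the first 5. With X ~ Binomial(5, 0.686), P(Y > 5) = P(X ≤ 1).
  k=0: C(5,0)·0.686^0·0.314^5 = 0.003052
  k=1: C(5,1)·0.686^1·0.314^4 = 0.033344
P(X ≤ 1) = 0.036396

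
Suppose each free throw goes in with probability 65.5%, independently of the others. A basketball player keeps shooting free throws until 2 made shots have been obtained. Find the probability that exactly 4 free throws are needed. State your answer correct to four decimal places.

0.1532

Y = trial on which the second success occurs; negative binomial, r=2, p=0.655.
P(Y=4) = C(3,1) · p^2 · (1−p)^2
= 3 · 0.42902 · 0.11903 = 0.153194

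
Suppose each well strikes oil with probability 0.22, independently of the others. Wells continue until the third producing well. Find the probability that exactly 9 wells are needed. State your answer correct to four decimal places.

0.0671

Y = trial on which the third success occurs; negative binomial, r=3, p=0.22.
P(Y=9) = C(8,2) · p^3 · (1−p)^6
= 28 · 0.010648 · 0.2252 = 0.067142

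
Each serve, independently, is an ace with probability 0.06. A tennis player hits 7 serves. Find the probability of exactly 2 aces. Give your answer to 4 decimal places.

0.0555

X ~ Binomial(n=7, p=0.06).
P(X=2) = C(7,2) · p^2 · (1−p)^5
= 21 · 0.0036 · 0.7339 = 0.055483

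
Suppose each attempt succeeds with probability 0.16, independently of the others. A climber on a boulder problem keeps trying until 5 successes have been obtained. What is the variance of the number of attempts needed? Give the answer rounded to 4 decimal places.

Y = total attempts until the fifth success; negative binomial with r=5, p=0.16.
Var(Y) = r(1−p)/p² = 5·0.84 / 0.16² = 164.062500

164.0625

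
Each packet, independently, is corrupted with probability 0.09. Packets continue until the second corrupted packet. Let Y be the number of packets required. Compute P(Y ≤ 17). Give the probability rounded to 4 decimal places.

Finishing within 17 packets ⇔ at least 2 successes in the first 17. With X ~ Binomial(17, 0.09), P(Y ≤ 17) = 1 − P(X ≤ 1).
  k=0: C(17,0)·0.09^0·0.91^17 = 0.201235
  k=1: C(17,1)·0.09^1·0.91^16 = 0.338340
1 − 0.539575 = 0.460425

0.4604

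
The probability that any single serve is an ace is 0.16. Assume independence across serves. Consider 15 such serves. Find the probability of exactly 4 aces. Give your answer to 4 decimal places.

0.1314

X ~ Binomial(n=15, p=0.16).
P(X=4) = C(15,4) · p^4 · (1−p)^11
= 1365 · 0.00065536 · 0.14692 = 0.131427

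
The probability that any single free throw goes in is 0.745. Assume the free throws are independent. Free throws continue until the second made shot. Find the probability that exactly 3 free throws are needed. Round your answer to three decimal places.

Y = trial on which the second success occurs; negative binomial, r=2, p=0.745.
P(Y=3) = C(2,1) · p^2 · (1−p)^1
= 2 · 0.55502 · 0.255 = 0.28306

0.283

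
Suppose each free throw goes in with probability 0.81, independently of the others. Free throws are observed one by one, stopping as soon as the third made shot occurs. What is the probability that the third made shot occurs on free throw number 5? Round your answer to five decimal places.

Y = trial on which the third success occurs; negative binomial, r=3, p=0.81.
P(Y=5) = C(4,2) · p^3 · (1−p)^2
= 6 · 0.53144 · 0.0361 = 0.1151101

0.11511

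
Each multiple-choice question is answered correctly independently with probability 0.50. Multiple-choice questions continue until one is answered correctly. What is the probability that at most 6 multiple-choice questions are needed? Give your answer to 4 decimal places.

Y = number of multiple-choice questions to the first success; geometric, p = 0.50.
P(Y ≤ 6) = 1 − (1−p)^6 = 1 − 0.015625 = 0.984375

0.9844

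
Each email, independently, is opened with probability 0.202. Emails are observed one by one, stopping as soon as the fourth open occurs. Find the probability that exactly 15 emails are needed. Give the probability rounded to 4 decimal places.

0.0506

Y = trial on which the fourth success occurs; negative binomial, r=4, p=0.202.
P(Y=15) = C(14,3) · p^4 · (1−p)^11
= 364 · 0.001665 · 0.083566 = 0.050645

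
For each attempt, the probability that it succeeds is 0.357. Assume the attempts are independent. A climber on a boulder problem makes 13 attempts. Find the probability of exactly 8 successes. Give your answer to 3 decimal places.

X ~ Binomial(n=13, p=0.357).
P(X=8) = C(13,8) · p^8 · (1−p)^5
= 1287 · 0.00026384 · 0.10991 = 0.03732

0.037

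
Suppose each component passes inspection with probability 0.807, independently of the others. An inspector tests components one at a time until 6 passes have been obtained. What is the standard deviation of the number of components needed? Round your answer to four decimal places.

Y = total components until the sixth success; negative binomial with r=6, p=0.807.
SD(Y) = √[r(1−p)/p²] = √(1.778122) = 1.333462

1.3335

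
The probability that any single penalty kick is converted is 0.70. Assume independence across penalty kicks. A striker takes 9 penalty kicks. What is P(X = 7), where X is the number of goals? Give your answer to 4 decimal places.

X ~ Binomial(n=9, p=0.70).
P(X=7) = C(9,7) · p^7 · (1−p)^2
= 36 · 0.082354 · 0.09 = 0.266828

0.2668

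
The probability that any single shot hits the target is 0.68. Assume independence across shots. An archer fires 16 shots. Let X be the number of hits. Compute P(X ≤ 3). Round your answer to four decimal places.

X ~ Binomial(16, 0.68); P(X ≤ 3) = Σ C(16,k) p^k (1−p)^(16−k) over k:
  k=0: C(16,0)·0.68^0·0.32^16 = 0.000000
  k=1: C(16,1)·0.68^1·0.32^15 = 0.000000
  k=2: C(16,2)·0.68^2·0.32^14 = 0.000007
  k=3: C(16,3)·0.68^3·0.32^13 = 0.000065
Total = 0.000072

0.0001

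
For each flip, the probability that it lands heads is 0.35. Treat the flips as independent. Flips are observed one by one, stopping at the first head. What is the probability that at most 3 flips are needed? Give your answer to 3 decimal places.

0.725

Y = number of flips to the first success; geometric, p = 0.35.
P(Y ≤ 3) = 1 − (1−p)^3 = 1 − 0.27463 = 0.72537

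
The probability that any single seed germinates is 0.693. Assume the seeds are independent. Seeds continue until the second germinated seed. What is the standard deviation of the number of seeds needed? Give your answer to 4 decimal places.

1.1307

Y = total seeds until the second success; negative binomial with r=2, p=0.693.
SD(Y) = √[r(1−p)/p²] = √(1.278503) = 1.130709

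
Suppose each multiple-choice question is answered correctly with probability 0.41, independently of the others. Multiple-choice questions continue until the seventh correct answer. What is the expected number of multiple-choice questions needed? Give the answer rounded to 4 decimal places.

17.0732

Y = total multiple-choice questions until the seventh success; negative binomial with r=7, p=0.41.
E[Y] = r / p = 7 / 0.41 = 17.073171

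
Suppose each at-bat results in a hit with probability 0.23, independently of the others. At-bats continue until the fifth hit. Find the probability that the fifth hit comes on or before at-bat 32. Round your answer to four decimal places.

Finishing within 32 at-bats ⇔ at least 5 successes in the first 32. With X ~ Binomial(32, 0.23), P(Y ≤ 32) = 1 − P(X ≤ 4).
  k=0: C(32,0)·0.23^0·0.77^32 = 0.000233
  k=1: C(32,1)·0.23^1·0.77^31 = 0.002229
  k=2: C(32,2)·0.23^2·0.77^30 = 0.010320
  k=3: C(32,3)·0.23^3·0.77^29 = 0.030825
  k=4: C(32,4)·0.23^4·0.77^28 = 0.066753
1 − 0.110359 = 0.889641

0.8896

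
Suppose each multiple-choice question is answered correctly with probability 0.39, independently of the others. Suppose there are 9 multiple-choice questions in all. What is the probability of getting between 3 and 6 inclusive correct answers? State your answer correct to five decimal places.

X ~ Binomial(9, 0.39); P(3 ≤ X ≤ 6) = Σ C(9,k) p^k (1−p)^(9−k) over k:
  k=3: C(9,3)·0.39^3·0.61^6 = 0.2567155
  k=4: C(9,4)·0.39^4·0.61^5 = 0.2461944
  k=5: C(9,5)·0.39^5·0.61^4 = 0.1574030
  k=6: C(9,6)·0.39^6·0.61^3 = 0.0670898
Total = 0.7274027

0.72740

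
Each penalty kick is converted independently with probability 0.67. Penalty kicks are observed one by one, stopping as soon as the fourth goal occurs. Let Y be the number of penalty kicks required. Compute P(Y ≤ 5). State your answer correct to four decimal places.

Finishing within 5 penalty kicks ⇔ at least 4 successes in the first 5. With X ~ Binomial(5, 0.67), P(Y ≤ 5) = 1 − P(X ≤ 3).
  k=0: C(5,0)·0.67^0·0.33^5 = 0.003914
  k=1: C(5,1)·0.67^1·0.33^4 = 0.039728
  k=2: C(5,2)·0.67^2·0.33^3 = 0.161321
  k=3: C(5,3)·0.67^3·0.33^2 = 0.327531
1 − 0.532494 = 0.467506

0.4675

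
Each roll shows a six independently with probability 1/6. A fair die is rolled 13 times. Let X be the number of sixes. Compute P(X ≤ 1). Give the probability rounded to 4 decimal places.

X ~ Binomial(13, 0.166667); P(X ≤ 1) = Σ C(13,k) p^k (1−p)^(13−k) over k:
  k=0: C(13,0)·0.166667^0·0.833333^13 = 0.093464
  k=1: C(13,1)·0.166667^1·0.833333^12 = 0.243006
Total = 0.336470

0.3365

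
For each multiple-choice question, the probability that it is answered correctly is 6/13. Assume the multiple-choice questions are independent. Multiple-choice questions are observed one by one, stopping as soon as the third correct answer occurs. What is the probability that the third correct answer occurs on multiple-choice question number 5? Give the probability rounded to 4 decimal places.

Y = trial on which the third success occurs; negative binomial, r=3, p=0.461538.
P(Y=5) = C(4,2) · p^3 · (1−p)^2
= 6 · 0.098316 · 0.28994 = 0.171035

0.1710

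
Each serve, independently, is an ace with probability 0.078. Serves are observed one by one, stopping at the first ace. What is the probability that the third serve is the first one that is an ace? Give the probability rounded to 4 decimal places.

0.0663

Geometric (trials to first success), p = 0.078.
P(Y = 3) = (1−p)^2 · p = 0.85008 · 0.078 = 0.066307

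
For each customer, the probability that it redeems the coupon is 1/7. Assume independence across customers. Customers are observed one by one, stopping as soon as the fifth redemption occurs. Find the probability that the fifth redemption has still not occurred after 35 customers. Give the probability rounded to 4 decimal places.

Needing more than 35 customers ⇔ fewer than 5 successes in the first 35. With X ~ Binomial(35, 0.142857), P(Y > 35) = P(X ≤ 4).
  k=0: C(35,0)·0.142857^0·0.857143^35 = 0.004538
  k=1: C(35,1)·0.142857^1·0.857143^34 = 0.026472
  k=2: C(35,2)·0.142857^2·0.857143^33 = 0.075003
  k=3: C(35,3)·0.142857^3·0.857143^32 = 0.137505
  k=4: C(35,4)·0.142857^4·0.857143^31 = 0.183340
P(X ≤ 4) = 0.426857

0.4269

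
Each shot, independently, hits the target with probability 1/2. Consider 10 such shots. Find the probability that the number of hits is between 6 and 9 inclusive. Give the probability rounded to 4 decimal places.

X ~ Binomial(10, 0.50); P(6 ≤ X ≤ 9) = Σ C(10,k) p^k (1−p)^(10−k) over k:
  k=6: C(10,6)·0.50^6·0.50^4 = 0.205078
  k=7: C(10,7)·0.50^7·0.50^3 = 0.117188
  k=8: C(10,8)·0.50^8·0.50^2 = 0.043945
  k=9: C(10,9)·0.50^9·0.50^1 = 0.009766
Total = 0.375977

0.3760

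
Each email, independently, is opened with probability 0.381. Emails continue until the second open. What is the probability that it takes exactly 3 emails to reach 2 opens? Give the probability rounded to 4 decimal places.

0.1797

Y = trial on which the second success occurs; negative binomial, r=2, p=0.381.
P(Y=3) = C(2,1) · p^2 · (1−p)^1
= 2 · 0.14516 · 0.619 = 0.179709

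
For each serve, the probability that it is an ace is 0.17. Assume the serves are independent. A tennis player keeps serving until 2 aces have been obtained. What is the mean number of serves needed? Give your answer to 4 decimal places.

11.7647

Y = total serves until the second success; negative binomial with r=2, p=0.17.
E[Y] = r / p = 2 / 0.17 = 11.764706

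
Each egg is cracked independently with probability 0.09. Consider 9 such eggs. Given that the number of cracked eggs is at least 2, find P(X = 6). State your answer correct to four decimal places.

X ~ Binomial(9, 0.09). Want P(X=6 | X≥2) = P(X=6) / P(X≥2).
P(X=6) = C(9,6)·0.09^6·0.91^3 = 0.000034
P(X≥2) = 1 − 0.427930 − 0.380905 = 0.191166
Ratio = 0.000034 / 0.191166 = 0.000176

0.0002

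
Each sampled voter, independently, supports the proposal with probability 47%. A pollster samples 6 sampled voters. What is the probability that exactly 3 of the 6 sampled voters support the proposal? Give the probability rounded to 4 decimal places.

X ~ Binomial(n=6, p=0.47).
P(X=3) = C(6,3) · p^3 · (1−p)^3
= 20 · 0.10382 · 0.14888 = 0.309137

0.3091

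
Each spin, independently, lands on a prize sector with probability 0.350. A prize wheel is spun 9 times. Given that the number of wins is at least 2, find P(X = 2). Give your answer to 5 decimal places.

0.24597

X ~ Binomial(9, 0.35). Want P(X=2 | X≥2) = P(X=2) / P(X≥2).
P(X=2) = C(9,2)·0.35^2·0.65^7 = 0.2161882
P(X≥2) = 1 − 0.0207119 − 0.1003731 = 0.8789150
Ratio = 0.2161882 / 0.8789150 = 0.2459717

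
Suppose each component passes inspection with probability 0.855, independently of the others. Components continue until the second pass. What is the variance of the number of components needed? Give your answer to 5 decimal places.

Y = total components until the second success; negative binomial with r=2, p=0.855.
Var(Y) = r(1−p)/p² = 2·0.145 / 0.855² = 0.3967033

0.39670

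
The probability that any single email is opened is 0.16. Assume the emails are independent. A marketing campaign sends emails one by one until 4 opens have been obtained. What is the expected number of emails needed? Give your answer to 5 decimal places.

Y = total emails until the fourth success; negative binomial with r=4, p=0.16.
E[Y] = r / p = 4 / 0.16 = 25.0000000

25.00000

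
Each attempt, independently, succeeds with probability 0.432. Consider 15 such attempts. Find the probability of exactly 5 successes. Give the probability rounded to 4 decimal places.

X ~ Binomial(n=15, p=0.432).
P(X=5) = C(15,5) · p^5 · (1−p)^10
= 3003 · 0.015046 · 0.0034953 = 0.157927

0.1579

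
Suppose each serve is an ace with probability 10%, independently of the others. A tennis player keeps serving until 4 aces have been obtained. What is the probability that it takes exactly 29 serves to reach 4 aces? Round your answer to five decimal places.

0.02352

Y = trial on which the fourth success occurs; negative binomial, r=4, p=0.10.
P(Y=29) = C(28,3) · p^4 · (1−p)^25
= 3276 · 0.0001 · 0.07179 = 0.0235183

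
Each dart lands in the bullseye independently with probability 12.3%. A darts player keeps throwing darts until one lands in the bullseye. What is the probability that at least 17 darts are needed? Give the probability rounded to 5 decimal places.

0.12246

Y = number of darts to the first success; geometric, p = 0.123.
P(Y > 16) = P(first 16 all fail) = (1−p)^16 = 0.1224598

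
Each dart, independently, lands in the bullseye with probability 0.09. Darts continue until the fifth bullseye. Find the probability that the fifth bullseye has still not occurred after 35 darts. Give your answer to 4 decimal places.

Needing more than 35 darts ⇔ fewer than 5 successes in the first 35. With X ~ Binomial(35, 0.09), P(Y > 35) = P(X ≤ 4).
  k=0: C(35,0)·0.09^0·0.91^35 = 0.036851
  k=1: C(35,1)·0.09^1·0.91^34 = 0.127561
  k=2: C(35,2)·0.09^2·0.91^33 = 0.214471
  k=3: C(35,3)·0.09^3·0.91^32 = 0.233325
  k=4: C(35,4)·0.09^4·0.91^31 = 0.184609
P(X ≤ 4) = 0.796817

0.7968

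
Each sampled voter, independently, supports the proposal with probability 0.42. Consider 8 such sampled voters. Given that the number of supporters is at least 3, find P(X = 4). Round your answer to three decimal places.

X ~ Binomial(8, 0.42). Want P(X=4 | X≥3) = P(X=4) / P(X≥3).
P(X=4) = C(8,4)·0.42^4·0.58^4 = 0.24649
P(X≥3) = 1 − 0.01281 − 0.07419 − 0.18803 = 0.72498
Ratio = 0.24649 / 0.72498 = 0.34000

0.340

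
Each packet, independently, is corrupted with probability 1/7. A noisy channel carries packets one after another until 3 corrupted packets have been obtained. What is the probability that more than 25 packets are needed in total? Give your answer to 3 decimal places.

0.286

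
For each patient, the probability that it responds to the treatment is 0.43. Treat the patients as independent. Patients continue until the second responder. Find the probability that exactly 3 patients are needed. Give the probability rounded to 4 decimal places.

0.2108

Y = trial on which the second success occurs; negative binomial, r=2, p=0.43.
P(Y=3) = C(2,1) · p^2 · (1−p)^1
= 2 · 0.1849 · 0.57 = 0.210786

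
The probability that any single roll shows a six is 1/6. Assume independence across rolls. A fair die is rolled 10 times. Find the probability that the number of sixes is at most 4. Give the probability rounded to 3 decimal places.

X ~ Binomial(10, 0.166667); P(X ≤ 4) = Σ C(10,k) p^k (1−p)^(10−k) over k:
  k=0: C(10,0)·0.166667^0·0.833333^10 = 0.16151
  k=1: C(10,1)·0.166667^1·0.833333^9 = 0.32301
  k=2: C(10,2)·0.166667^2·0.833333^8 = 0.29071
  k=3: C(10,3)·0.166667^3·0.833333^7 = 0.15505
  k=4: C(10,4)·0.166667^4·0.833333^6 = 0.05427
Total = 0.98454

0.985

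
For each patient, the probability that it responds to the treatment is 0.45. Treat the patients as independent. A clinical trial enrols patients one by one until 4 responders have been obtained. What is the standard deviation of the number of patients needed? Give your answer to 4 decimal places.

Y = total patients until the fourth success; negative binomial with r=4, p=0.45.
SD(Y) = √[r(1−p)/p²] = √(10.864198) = 3.296088

3.2961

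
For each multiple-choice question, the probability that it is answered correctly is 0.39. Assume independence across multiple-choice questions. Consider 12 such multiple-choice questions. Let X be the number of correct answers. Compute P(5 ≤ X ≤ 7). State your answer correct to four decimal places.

X ~ Binomial(12, 0.39); P(5 ≤ X ≤ 7) = Σ C(12,k) p^k (1−p)^(12−k) over k:
  k=5: C(12,5)·0.39^5·0.61^7 = 0.224573
  k=6: C(12,6)·0.39^6·0.61^6 = 0.167509
  k=7: C(12,7)·0.39^7·0.61^5 = 0.091797
Total = 0.483879

0.4839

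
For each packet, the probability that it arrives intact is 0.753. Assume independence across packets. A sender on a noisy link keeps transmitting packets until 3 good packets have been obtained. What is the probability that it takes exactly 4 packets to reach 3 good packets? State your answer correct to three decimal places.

Y = trial on which the third success occurs; negative binomial, r=3, p=0.753.
P(Y=4) = C(3,2) · p^3 · (1−p)^1
= 3 · 0.42696 · 0.247 = 0.31638

0.316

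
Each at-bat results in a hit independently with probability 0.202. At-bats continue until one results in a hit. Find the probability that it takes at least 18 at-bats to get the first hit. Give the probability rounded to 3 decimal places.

0.022

Y = number of at-bats to the first success; geometric, p = 0.202.
P(Y > 17) = P(first 17 all fail) = (1−p)^17 = 0.02158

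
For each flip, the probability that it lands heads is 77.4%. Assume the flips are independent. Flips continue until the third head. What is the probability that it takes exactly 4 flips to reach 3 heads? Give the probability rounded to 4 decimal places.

0.3144

Y = trial on which the third success occurs; negative binomial, r=3, p=0.774.
P(Y=4) = C(3,2) · p^3 · (1−p)^1
= 3 · 0.46368 · 0.226 = 0.314378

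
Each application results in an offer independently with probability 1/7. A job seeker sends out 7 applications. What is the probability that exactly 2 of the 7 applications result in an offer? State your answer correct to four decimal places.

X ~ Binomial(n=7, p=0.142857).
P(X=2) = C(7,2) · p^2 · (1−p)^5
= 21 · 0.020408 · 0.46266 = 0.198285

0.1983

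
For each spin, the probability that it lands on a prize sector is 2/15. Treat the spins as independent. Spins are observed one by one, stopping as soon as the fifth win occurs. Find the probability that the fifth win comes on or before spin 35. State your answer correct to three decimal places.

0.508

Finishing within 35 spins ⇔ at least 5 successes in the first 35. With X ~ Binomial(35, 0.133333), P(Y ≤ 35) = 1 − P(X ≤ 4).
  k=0: C(35,0)·0.133333^0·0.866667^35 = 0.00668
  k=1: C(35,1)·0.133333^1·0.866667^34 = 0.03597
  k=2: C(35,2)·0.133333^2·0.866667^33 = 0.09408
  k=3: C(35,3)·0.133333^3·0.866667^32 = 0.15922
  k=4: C(35,4)·0.133333^4·0.866667^31 = 0.19596
1 − 0.49192 = 0.50808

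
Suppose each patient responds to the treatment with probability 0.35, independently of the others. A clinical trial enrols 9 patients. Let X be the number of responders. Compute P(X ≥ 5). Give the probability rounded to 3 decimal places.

0.172

X ~ Binomial(9, 0.35); P(X ≥ 5) = Σ C(9,k) p^k (1−p)^(9−k) over k:
  k=5: C(9,5)·0.35^5·0.65^4 = 0.11813
  k=6: C(9,6)·0.35^6·0.65^3 = 0.04241
  k=7: C(9,7)·0.35^7·0.65^2 = 0.00979
  k=8: C(9,8)·0.35^8·0.65^1 = 0.00132
  k=9: C(9,9)·0.35^9·0.65^0 = 0.00008
Total = 0.17172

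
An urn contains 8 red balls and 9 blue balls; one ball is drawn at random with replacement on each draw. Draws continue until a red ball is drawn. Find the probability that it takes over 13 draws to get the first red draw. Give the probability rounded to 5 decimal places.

0.00026

Y = number of draws to the first success; geometric, p = 0.470588.
P(Y > 13) = P(first 13 all fail) = (1−p)^13 = 0.0002566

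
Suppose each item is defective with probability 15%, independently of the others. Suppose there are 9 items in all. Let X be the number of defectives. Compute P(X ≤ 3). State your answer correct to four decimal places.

0.9661

X ~ Binomial(9, 0.15); P(X ≤ 3) = Σ C(9,k) p^k (1−p)^(9−k) over k:
  k=0: C(9,0)·0.15^0·0.85^9 = 0.231617
  k=1: C(9,1)·0.15^1·0.85^8 = 0.367862
  k=2: C(9,2)·0.15^2·0.85^7 = 0.259667
  k=3: C(9,3)·0.15^3·0.85^6 = 0.106922
Total = 0.966068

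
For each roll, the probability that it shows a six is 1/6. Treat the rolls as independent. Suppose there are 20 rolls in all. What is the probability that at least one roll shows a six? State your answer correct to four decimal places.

P(at least one) = 1 − P(none) = 1 − (1 − 0.166667)^20
= 1 − 0.026084 = 0.973916

0.9739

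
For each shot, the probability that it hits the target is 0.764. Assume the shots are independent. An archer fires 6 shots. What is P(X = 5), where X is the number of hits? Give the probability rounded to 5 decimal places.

X ~ Binomial(n=6, p=0.764).
P(X=5) = C(6,5) · p^5 · (1−p)^1
= 6 · 0.2603 · 0.236 = 0.3685785

0.36858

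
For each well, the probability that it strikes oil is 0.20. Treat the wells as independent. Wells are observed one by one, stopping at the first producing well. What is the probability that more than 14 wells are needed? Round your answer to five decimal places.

0.04398

Y = number of wells to the first success; geometric, p = 0.20.
P(Y > 14) = P(first 14 all fail) = (1−p)^14 = 0.0439805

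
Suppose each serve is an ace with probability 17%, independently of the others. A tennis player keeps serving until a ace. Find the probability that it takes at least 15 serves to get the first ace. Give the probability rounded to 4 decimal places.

0.0736

Y = number of serves to the first success; geometric, p = 0.17.
P(Y > 14) = P(first 14 all fail) = (1−p)^14 = 0.073637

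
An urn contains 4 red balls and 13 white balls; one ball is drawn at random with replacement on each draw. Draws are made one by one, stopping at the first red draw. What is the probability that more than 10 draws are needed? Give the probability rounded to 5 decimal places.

0.06838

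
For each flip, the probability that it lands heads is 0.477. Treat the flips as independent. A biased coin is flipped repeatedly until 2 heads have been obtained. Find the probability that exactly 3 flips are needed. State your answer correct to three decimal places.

0.238

Y = trial on which the second success occurs; negative binomial, r=2, p=0.477.
P(Y=3) = C(2,1) · p^2 · (1−p)^1
= 2 · 0.22753 · 0.523 = 0.23800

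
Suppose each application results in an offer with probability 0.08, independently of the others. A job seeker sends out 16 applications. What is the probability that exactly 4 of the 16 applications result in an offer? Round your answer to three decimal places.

0.027

X ~ Binomial(n=16, p=0.08).
P(X=4) = C(16,4) · p^4 · (1−p)^12
= 1820 · 4.096e-05 · 0.36767 = 0.02741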